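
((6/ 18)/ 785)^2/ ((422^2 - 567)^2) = 1/ 174767922019926225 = 0.00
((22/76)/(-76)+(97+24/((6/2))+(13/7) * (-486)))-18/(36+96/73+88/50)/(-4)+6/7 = -287104338109/360410848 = -796.60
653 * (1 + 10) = 7183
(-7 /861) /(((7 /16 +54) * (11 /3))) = -16 /392821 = -0.00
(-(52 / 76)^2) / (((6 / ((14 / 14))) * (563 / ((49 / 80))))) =-8281 / 97556640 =-0.00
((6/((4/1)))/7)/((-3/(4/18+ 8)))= -37/63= -0.59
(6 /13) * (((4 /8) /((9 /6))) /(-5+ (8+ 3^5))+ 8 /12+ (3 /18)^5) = 213017 /690768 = 0.31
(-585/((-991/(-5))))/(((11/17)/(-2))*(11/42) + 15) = -0.20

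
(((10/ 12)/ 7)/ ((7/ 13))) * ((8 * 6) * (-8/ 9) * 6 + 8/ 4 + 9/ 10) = -32903/ 588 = -55.96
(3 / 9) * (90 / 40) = 3 / 4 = 0.75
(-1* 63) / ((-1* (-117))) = -7 / 13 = -0.54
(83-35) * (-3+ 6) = 144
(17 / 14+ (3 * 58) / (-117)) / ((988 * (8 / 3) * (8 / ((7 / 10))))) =-149 / 16440320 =-0.00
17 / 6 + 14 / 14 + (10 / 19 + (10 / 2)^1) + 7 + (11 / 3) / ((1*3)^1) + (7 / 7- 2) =5671 / 342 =16.58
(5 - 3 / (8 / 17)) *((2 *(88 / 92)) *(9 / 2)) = -11.84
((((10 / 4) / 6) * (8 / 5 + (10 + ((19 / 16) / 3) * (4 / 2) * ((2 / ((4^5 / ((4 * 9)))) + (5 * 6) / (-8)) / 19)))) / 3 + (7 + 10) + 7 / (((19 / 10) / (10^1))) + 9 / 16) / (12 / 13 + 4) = 509852057 / 44826624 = 11.37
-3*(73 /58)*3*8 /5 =-2628 /145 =-18.12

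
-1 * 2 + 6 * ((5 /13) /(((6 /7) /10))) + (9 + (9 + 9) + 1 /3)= 2038 /39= 52.26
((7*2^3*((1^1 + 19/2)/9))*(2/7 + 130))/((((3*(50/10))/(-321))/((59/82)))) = -26868128/205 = -131064.04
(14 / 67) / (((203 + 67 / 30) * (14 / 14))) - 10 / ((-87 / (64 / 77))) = 266825740 / 2763464781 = 0.10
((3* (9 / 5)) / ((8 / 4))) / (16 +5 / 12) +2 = 2132 / 985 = 2.16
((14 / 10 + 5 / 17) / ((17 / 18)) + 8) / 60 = 3538 / 21675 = 0.16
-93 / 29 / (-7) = 93 / 203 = 0.46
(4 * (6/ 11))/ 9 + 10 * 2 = 20.24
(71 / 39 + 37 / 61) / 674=2887 / 801723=0.00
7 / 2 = 3.50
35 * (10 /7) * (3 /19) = 150 /19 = 7.89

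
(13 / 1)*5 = 65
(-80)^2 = 6400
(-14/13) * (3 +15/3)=-112/13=-8.62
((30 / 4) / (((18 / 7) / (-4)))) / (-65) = 7 / 39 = 0.18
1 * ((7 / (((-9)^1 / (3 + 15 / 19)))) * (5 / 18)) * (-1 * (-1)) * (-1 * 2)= 1.64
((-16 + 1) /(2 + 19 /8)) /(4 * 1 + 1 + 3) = -3 /7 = -0.43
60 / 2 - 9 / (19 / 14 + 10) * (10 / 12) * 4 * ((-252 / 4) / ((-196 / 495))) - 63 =-24024 / 53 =-453.28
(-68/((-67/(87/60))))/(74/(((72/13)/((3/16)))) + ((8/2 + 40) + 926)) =94656/62551535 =0.00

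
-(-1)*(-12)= -12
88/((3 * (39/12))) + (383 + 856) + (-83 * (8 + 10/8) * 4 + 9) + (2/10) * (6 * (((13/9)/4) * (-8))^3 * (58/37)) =-1086618433/584415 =-1859.33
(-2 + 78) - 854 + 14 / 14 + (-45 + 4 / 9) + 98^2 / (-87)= -243238 / 261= -931.95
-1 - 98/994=-78/71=-1.10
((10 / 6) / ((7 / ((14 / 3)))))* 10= 100 / 9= 11.11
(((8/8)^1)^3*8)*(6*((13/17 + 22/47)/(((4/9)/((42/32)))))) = 558495/3196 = 174.75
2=2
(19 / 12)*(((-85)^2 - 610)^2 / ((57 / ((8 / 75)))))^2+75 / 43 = 8674042414881 / 817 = 10616942980.27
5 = 5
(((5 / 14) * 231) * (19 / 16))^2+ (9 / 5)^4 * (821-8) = 11604751857 / 640000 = 18132.42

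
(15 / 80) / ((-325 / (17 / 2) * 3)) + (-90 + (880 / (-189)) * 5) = -113.28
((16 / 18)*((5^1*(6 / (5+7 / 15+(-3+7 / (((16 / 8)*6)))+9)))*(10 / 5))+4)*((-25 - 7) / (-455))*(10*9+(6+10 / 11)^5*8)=3957109304544512 / 52980142215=74690.42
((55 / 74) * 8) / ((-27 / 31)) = -6820 / 999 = -6.83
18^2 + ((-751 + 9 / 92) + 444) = 1573 / 92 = 17.10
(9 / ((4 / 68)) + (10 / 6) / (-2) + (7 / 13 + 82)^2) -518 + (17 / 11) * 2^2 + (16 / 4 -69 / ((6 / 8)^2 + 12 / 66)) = 9299267611 / 1461174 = 6364.24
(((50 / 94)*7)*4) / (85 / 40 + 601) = 224 / 9071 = 0.02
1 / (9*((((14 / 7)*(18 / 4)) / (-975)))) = -325 / 27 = -12.04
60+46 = 106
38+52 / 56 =545 / 14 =38.93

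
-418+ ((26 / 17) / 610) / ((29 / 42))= -62852024 / 150365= -418.00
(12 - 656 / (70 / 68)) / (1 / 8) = -175072 / 35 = -5002.06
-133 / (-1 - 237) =19 / 34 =0.56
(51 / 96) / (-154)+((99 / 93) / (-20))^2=-73013 / 118395200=-0.00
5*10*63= 3150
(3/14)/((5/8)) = 0.34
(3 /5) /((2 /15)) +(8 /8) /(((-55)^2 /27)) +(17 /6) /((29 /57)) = 884083 /87725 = 10.08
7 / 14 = 1 / 2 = 0.50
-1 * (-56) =56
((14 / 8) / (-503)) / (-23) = 7 / 46276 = 0.00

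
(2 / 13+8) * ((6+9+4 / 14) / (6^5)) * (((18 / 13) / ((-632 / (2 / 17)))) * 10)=-28355 / 686348208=-0.00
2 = 2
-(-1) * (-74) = -74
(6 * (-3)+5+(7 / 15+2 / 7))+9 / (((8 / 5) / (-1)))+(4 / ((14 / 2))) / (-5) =-17.99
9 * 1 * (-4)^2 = 144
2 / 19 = 0.11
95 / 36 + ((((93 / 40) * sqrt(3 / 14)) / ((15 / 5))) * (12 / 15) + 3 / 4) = 31 * sqrt(42) / 700 + 61 / 18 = 3.68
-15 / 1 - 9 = -24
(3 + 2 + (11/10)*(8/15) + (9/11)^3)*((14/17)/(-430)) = -4286548/364860375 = -0.01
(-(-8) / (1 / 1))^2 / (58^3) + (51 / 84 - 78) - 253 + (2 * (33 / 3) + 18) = -198306735 / 682892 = -290.39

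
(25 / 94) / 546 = 25 / 51324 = 0.00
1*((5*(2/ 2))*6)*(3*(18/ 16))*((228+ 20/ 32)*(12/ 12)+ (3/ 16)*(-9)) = 1470555/ 64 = 22977.42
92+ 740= 832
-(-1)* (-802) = -802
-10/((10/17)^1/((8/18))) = -7.56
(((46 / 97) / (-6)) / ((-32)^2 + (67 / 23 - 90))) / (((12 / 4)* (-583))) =529 / 10967557491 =0.00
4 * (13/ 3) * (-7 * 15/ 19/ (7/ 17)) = -4420/ 19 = -232.63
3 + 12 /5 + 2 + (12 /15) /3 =23 /3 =7.67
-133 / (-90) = 133 / 90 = 1.48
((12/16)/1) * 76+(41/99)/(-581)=3278542/57519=57.00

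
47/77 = 0.61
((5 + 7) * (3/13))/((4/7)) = 63/13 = 4.85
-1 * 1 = -1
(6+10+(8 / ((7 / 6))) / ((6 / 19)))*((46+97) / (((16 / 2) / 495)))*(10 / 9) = 2595450 / 7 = 370778.57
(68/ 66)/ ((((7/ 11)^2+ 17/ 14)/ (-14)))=-73304/ 8229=-8.91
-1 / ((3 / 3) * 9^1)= -1 / 9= -0.11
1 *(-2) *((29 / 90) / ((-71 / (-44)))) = -1276 / 3195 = -0.40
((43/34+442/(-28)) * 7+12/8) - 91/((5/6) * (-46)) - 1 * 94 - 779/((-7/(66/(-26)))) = -168749173/355810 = -474.27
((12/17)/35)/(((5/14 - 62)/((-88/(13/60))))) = 25344/190723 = 0.13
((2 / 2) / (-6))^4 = 1 / 1296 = 0.00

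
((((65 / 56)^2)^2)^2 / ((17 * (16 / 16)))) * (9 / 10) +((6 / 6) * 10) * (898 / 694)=14963890335020766935 / 1141070841950240768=13.11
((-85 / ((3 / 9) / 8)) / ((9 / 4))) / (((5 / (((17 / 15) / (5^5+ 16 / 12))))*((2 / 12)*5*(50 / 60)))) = -110976 / 1172375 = -0.09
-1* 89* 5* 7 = -3115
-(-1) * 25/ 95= 5/ 19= 0.26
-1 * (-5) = 5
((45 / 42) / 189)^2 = 25 / 777924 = 0.00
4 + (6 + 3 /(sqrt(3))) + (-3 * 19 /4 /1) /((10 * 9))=sqrt(3) + 1181 /120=11.57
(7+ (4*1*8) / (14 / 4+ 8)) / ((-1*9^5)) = -25 / 150903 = -0.00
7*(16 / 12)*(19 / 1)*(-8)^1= -4256 / 3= -1418.67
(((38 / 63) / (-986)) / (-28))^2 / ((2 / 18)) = 0.00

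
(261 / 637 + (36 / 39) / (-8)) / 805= 75 / 205114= 0.00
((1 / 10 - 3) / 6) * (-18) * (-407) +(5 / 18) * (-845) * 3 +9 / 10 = -25465 / 6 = -4244.17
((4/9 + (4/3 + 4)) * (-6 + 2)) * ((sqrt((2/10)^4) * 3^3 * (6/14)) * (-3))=5616/175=32.09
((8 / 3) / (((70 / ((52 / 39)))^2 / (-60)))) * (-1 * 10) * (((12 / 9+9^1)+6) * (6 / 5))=512 / 45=11.38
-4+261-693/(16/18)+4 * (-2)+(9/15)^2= -106053/200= -530.26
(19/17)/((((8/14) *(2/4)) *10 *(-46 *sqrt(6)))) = -133 *sqrt(6)/93840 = -0.00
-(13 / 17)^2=-169 / 289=-0.58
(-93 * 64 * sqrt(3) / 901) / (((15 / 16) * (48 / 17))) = -1984 * sqrt(3) / 795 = -4.32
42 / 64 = 21 / 32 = 0.66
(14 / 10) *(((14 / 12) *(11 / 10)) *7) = 3773 / 300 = 12.58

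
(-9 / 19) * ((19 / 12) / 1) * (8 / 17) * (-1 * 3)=18 / 17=1.06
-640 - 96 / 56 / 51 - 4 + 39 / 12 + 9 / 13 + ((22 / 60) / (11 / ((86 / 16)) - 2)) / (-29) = -861858353 / 1345890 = -640.36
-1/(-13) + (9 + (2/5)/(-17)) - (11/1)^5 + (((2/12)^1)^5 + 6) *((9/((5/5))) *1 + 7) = -86432800601/537030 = -160945.94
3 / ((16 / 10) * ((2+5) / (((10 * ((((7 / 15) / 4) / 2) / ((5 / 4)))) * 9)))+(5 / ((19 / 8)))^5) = 0.07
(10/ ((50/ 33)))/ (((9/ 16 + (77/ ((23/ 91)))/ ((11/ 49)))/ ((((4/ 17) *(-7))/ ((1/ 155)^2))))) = -326770752/ 1698691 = -192.37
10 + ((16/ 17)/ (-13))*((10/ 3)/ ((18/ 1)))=59590/ 5967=9.99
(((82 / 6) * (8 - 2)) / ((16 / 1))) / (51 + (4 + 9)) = 41 / 512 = 0.08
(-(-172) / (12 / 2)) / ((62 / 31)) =14.33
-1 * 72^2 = -5184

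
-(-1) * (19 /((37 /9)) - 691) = -25396 /37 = -686.38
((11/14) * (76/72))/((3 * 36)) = 209/27216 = 0.01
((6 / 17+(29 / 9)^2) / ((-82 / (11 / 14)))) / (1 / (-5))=813065 / 1580796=0.51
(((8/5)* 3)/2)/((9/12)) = 16/5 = 3.20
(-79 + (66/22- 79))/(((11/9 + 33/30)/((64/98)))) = -446400/10241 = -43.59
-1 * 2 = -2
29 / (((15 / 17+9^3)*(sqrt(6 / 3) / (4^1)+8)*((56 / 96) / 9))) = 141984 / 1849309 - 4437*sqrt(2) / 1849309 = 0.07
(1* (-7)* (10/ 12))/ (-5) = 1.17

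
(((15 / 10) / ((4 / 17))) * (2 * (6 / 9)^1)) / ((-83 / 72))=-612 / 83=-7.37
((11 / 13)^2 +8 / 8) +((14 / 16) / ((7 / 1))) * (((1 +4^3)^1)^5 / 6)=196089129545 / 8112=24172723.07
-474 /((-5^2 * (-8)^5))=-237 /409600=-0.00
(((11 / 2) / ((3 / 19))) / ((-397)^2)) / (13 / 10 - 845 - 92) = -0.00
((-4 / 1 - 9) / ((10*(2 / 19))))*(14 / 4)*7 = -12103 / 40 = -302.58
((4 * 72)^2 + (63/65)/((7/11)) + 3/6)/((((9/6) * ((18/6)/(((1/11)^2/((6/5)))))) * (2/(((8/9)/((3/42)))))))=301923524/382239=789.88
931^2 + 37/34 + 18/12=14734981/17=866763.59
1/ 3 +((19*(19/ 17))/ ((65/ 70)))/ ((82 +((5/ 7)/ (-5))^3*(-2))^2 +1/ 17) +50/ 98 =21769212422086/ 25703431910247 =0.85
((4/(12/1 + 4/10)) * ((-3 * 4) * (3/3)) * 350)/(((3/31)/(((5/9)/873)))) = -70000/7857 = -8.91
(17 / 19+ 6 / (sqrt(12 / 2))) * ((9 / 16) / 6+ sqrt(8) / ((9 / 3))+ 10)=(17+ 19 * sqrt(6)) * (64 * sqrt(2)+ 969) / 1824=36.91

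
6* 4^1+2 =26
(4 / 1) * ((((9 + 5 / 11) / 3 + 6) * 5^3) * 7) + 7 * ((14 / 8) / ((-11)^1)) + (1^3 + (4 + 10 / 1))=32044.19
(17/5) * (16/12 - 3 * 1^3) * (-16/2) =136/3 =45.33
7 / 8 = 0.88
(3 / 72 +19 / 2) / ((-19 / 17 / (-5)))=19465 / 456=42.69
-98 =-98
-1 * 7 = -7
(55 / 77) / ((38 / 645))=3225 / 266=12.12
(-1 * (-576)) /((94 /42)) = 12096 /47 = 257.36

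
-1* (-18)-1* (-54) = 72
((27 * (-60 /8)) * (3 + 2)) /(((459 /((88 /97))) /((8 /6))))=-4400 /1649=-2.67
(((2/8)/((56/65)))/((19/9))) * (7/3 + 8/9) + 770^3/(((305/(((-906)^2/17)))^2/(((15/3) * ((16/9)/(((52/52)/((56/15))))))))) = 1737764105345207742669925/4576770464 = 379692212885511.17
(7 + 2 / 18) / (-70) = -32 / 315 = -0.10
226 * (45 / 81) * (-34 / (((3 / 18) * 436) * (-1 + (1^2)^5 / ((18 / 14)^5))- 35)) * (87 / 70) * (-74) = -486854989668 / 107862307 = -4513.67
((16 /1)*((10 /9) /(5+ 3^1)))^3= 8000 /729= 10.97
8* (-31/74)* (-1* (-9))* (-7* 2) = 15624/37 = 422.27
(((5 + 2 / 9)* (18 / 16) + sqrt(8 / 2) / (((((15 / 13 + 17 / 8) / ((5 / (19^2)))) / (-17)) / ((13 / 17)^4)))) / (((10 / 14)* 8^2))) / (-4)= -197314232437 / 6193102981120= -0.03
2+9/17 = 43/17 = 2.53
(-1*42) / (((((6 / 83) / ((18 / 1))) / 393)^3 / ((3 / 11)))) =-118071814528305918 / 11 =-10733801320755083.45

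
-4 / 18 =-2 / 9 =-0.22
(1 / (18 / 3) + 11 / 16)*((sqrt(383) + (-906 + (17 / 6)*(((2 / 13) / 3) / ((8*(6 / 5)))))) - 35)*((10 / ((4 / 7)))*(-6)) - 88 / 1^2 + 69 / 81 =7575528601 / 89856 - 1435*sqrt(383) / 16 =82552.21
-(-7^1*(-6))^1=-42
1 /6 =0.17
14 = 14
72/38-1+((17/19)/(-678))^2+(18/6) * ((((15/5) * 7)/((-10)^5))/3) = 3711084308899/4148648100000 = 0.89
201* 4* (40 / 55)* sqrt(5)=6432* sqrt(5) / 11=1307.49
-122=-122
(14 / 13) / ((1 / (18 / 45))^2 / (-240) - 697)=-2688 / 1739777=-0.00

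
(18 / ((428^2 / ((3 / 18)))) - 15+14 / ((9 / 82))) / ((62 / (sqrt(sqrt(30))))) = 185565419 * 30^(1 / 4) / 102216672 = 4.25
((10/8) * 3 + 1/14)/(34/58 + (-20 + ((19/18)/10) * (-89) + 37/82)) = -5725035/42482783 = -0.13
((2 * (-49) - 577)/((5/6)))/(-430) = 81/43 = 1.88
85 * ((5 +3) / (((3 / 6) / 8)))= 10880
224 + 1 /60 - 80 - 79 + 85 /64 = 63691 /960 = 66.34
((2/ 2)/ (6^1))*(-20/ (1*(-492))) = 5/ 738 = 0.01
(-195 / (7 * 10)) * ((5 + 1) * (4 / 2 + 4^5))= -120042 / 7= -17148.86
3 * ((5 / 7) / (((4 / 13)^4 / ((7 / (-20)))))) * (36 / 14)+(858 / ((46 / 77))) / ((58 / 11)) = 136791447 / 2390528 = 57.22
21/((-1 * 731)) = -21/731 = -0.03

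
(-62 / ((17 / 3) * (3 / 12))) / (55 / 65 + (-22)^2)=-3224 / 35717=-0.09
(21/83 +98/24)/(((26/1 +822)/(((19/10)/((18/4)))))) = 82061/38007360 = 0.00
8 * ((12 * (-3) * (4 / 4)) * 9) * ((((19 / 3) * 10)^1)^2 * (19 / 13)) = -197539200 / 13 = -15195323.08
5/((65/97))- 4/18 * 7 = 691/117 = 5.91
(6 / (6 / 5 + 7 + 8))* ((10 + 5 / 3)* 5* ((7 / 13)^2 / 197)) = 85750 / 2696733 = 0.03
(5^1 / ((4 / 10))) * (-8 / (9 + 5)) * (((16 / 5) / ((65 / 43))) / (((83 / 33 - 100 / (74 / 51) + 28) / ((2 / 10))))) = 1680096 / 21335405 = 0.08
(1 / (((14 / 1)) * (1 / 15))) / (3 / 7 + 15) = 5 / 72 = 0.07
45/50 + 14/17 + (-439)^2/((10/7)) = 11467046/85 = 134906.42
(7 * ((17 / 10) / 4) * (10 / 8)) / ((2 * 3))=119 / 192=0.62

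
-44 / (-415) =44 / 415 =0.11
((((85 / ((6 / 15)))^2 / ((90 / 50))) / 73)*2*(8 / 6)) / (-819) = -1806250 / 1614249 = -1.12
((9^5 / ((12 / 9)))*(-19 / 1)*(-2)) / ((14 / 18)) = 30292137 / 14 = 2163724.07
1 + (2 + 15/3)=8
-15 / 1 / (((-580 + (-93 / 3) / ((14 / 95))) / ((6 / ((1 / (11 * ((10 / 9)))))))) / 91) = 280280 / 2213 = 126.65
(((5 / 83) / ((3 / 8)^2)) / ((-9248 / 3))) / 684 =-5 / 24610662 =-0.00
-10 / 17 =-0.59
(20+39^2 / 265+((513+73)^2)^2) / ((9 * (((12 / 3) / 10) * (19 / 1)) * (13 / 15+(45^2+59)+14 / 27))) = 468735231045915 / 566995378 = 826700.27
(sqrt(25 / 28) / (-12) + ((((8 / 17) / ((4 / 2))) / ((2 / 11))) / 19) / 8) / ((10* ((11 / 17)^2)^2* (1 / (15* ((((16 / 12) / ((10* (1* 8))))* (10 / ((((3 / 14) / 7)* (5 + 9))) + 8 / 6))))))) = 181781 / 6069360- 3090277* sqrt(7) / 29516256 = -0.25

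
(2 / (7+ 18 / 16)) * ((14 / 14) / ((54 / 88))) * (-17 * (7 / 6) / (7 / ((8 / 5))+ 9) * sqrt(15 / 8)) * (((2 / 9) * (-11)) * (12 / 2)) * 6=71.68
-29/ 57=-0.51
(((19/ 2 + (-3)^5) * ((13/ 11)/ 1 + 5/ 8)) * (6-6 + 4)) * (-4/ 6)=24751/ 22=1125.05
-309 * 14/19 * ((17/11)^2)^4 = -7409.40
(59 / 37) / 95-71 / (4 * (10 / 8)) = -49854 / 3515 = -14.18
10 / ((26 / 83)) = 415 / 13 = 31.92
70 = 70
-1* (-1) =1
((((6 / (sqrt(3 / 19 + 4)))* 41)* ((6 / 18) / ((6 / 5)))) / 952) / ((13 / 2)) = 205* sqrt(1501) / 1466556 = 0.01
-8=-8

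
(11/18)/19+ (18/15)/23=3317/39330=0.08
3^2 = 9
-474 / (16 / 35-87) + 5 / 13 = 17755 / 3029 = 5.86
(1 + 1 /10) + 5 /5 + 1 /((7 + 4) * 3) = 703 /330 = 2.13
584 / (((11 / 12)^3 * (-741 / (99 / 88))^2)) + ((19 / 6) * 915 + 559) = 561356477651 / 162405958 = 3456.50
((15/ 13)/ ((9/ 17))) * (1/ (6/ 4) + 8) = 170/ 9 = 18.89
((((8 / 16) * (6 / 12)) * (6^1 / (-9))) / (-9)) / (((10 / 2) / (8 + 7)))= 1 / 18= 0.06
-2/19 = -0.11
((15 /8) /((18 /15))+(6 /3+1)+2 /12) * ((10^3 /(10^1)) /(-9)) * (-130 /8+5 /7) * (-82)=-66940.23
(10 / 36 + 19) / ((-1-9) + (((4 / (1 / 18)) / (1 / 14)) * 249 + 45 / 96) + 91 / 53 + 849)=0.00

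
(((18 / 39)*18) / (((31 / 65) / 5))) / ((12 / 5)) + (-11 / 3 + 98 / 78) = 40961 / 1209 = 33.88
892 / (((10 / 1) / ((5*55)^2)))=6745750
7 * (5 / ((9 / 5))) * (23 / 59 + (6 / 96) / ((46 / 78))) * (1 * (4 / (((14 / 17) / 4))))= 4575125 / 24426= 187.31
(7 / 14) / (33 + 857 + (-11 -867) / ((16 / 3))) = 4 / 5803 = 0.00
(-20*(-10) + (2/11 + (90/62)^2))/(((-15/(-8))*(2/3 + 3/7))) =119750232/1215665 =98.51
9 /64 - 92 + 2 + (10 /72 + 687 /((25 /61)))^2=9105340998541 /3240000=2810290.43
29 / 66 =0.44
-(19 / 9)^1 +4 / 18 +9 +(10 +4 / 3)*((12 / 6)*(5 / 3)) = 404 / 9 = 44.89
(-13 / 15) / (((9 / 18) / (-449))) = 11674 / 15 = 778.27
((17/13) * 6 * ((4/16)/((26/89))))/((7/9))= 40851/4732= 8.63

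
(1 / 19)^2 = 1 / 361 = 0.00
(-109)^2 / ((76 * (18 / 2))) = 11881 / 684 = 17.37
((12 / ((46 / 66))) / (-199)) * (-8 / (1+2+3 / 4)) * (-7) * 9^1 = -266112 / 22885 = -11.63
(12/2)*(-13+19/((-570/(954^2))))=-910506/5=-182101.20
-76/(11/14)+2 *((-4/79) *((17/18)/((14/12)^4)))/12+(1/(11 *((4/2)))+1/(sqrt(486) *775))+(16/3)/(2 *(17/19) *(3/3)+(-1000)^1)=-11478815334641/118715913162+sqrt(6)/41850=-96.69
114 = 114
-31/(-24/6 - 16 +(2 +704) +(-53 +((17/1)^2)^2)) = -31/84154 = -0.00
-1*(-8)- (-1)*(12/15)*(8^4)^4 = 225179981368532.80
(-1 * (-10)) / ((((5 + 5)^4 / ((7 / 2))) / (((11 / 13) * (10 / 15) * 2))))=77 / 19500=0.00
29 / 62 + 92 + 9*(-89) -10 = -44549 / 62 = -718.53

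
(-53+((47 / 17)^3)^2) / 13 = 9499924172 / 313788397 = 30.27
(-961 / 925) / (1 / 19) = -18259 / 925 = -19.74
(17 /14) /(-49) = -17 /686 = -0.02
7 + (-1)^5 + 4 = 10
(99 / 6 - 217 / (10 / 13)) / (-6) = 664 / 15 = 44.27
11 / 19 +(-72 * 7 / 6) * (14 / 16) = -2771 / 38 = -72.92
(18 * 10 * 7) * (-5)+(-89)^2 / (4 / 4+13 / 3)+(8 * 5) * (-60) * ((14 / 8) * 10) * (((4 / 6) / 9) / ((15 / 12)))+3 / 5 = -5258233 / 720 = -7303.10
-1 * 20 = -20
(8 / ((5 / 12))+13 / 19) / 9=1889 / 855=2.21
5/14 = 0.36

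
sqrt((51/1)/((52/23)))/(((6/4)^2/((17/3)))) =34 * sqrt(15249)/351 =11.96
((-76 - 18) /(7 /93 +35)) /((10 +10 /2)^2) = -0.01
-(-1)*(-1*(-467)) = 467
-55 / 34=-1.62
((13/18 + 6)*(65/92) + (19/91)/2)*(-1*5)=-3657235/150696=-24.27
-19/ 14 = -1.36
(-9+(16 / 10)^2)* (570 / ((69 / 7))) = -1862 / 5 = -372.40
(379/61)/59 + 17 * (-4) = -244353/3599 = -67.89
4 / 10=2 / 5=0.40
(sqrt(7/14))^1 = sqrt(2)/2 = 0.71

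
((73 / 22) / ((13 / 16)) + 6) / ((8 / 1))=1.26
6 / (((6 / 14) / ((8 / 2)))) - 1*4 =52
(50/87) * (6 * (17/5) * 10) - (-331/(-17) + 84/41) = 1934829/20213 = 95.72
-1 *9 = -9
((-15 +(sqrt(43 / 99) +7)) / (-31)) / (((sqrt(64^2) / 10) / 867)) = 4335 / 124 - 1445 * sqrt(473) / 10912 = 32.08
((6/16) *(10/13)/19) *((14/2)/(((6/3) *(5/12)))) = 63/494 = 0.13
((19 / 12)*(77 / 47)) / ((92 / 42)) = 10241 / 8648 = 1.18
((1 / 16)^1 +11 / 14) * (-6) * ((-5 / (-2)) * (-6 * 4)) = 4275 / 14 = 305.36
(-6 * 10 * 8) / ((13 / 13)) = -480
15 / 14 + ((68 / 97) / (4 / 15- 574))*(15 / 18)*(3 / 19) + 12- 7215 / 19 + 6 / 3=-40487362241 / 111026006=-364.67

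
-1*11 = -11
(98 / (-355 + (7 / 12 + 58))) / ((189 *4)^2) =-1 / 1728702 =-0.00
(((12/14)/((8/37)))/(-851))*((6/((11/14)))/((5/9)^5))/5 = -531441/3953125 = -0.13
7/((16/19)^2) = 2527/256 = 9.87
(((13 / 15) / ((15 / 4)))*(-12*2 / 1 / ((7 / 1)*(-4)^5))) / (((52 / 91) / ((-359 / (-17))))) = 4667 / 163200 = 0.03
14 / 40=7 / 20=0.35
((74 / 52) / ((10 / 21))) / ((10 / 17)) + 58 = 164009 / 2600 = 63.08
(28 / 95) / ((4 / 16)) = 1.18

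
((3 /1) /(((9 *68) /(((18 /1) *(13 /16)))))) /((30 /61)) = 793 /5440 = 0.15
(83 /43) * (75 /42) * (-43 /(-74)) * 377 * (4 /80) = 156455 /4144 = 37.75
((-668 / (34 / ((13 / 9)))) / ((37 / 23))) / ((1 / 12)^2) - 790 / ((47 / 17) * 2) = -79322967 / 29563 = -2683.18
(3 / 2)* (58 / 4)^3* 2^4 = 73167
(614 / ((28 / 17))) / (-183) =-5219 / 2562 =-2.04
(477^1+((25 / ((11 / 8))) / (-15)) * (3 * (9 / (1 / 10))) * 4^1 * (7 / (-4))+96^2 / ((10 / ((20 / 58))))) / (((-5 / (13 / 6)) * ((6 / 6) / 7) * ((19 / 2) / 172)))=-5135624676 / 30305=-169464.60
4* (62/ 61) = 248/ 61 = 4.07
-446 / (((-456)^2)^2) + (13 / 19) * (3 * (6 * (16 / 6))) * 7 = 4970023059233 / 21618690048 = 229.89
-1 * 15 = -15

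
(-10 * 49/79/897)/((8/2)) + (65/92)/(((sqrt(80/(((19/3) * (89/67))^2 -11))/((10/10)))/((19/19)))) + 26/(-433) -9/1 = -556097183/61367358 + 65 * sqrt(483014)/73968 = -8.45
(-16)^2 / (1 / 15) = 3840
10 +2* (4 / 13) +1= 151 / 13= 11.62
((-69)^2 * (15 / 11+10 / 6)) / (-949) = -158700 / 10439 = -15.20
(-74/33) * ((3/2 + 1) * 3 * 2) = -370/11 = -33.64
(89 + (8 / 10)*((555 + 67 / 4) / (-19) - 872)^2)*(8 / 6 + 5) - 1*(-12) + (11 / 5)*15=4701030361 / 1140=4123710.84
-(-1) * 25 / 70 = 5 / 14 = 0.36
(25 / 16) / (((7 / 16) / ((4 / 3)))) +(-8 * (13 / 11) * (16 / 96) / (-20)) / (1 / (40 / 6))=3664 / 693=5.29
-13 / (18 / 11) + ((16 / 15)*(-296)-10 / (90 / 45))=-29581 / 90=-328.68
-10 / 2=-5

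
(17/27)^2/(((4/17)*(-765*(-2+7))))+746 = 489450311/656100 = 746.00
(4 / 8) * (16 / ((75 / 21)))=56 / 25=2.24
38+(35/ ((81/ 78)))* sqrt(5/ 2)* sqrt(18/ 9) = 38+910* sqrt(5)/ 27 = 113.36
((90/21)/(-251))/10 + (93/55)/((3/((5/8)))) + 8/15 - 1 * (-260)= 605052373/2319240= 260.88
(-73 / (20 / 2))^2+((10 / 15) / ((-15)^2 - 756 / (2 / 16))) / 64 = 744738383 / 13975200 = 53.29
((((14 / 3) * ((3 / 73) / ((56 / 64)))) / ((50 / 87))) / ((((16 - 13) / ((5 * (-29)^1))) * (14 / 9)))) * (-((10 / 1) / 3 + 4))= 222024 / 2555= 86.90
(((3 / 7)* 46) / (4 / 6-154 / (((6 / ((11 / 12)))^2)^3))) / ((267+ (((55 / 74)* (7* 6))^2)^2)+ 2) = 9007846355641171968 / 288479605557253127128699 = 0.00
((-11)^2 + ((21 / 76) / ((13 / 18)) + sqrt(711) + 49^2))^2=3738171 *sqrt(79) / 247 + 1552831556845 / 244036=6497641.50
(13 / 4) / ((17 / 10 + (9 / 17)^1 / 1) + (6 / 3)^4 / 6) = 3315 / 4994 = 0.66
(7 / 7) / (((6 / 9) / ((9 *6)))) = 81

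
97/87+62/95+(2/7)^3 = 5077007/2834895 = 1.79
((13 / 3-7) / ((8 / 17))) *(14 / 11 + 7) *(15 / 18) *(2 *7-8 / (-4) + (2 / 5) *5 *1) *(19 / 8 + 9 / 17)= -179725 / 88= -2042.33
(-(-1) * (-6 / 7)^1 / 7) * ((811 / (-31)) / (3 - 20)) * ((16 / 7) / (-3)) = 25952 / 180761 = 0.14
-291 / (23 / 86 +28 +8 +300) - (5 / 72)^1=-1946467 / 2082168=-0.93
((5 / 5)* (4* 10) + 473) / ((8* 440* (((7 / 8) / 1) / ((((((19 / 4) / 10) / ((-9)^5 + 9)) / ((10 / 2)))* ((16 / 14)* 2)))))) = -1083 / 1767920000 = -0.00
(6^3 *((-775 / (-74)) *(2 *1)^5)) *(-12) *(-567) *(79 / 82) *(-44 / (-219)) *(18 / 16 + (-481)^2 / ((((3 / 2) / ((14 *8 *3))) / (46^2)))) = 1157769469778555446243200 / 110741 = 10454750000257857940.99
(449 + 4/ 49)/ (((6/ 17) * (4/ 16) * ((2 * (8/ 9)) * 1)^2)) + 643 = 14133191/ 6272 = 2253.38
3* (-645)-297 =-2232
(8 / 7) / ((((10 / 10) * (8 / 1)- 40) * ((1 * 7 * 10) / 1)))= -0.00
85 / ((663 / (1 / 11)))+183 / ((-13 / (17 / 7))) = -102628 / 3003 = -34.18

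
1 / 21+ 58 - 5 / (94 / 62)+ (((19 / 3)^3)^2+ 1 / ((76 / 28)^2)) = 5592344368172 / 86582601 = 64589.70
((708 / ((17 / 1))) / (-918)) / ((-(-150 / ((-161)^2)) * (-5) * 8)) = 1529339 / 7803000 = 0.20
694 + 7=701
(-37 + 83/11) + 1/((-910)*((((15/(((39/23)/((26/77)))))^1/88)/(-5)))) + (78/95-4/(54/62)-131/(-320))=-17631073013/539922240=-32.65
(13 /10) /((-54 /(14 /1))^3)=-0.02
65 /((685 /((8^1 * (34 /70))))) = 1768 /4795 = 0.37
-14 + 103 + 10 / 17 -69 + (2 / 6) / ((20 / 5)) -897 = -178771 / 204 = -876.33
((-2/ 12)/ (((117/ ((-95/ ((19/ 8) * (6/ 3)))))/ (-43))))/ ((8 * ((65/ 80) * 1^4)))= -860/ 4563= -0.19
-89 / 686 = -0.13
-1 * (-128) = 128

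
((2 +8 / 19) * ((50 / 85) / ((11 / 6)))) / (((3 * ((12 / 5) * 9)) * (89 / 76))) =4600 / 449361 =0.01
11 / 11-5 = -4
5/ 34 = 0.15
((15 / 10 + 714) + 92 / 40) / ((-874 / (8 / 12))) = -3589 / 6555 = -0.55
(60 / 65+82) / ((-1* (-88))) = 49 / 52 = 0.94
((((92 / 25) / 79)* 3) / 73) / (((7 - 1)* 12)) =0.00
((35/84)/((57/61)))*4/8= 305/1368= 0.22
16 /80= 1 /5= 0.20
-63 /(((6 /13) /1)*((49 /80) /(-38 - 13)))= 79560 /7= 11365.71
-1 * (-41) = 41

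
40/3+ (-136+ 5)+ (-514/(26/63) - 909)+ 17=-87950/39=-2255.13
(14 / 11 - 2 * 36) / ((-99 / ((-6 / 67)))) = -1556 / 24321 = -0.06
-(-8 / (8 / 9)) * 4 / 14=18 / 7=2.57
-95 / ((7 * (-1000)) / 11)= 209 / 1400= 0.15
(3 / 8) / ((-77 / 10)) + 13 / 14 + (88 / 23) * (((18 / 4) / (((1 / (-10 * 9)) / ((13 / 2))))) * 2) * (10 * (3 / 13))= -329307367 / 7084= -46486.08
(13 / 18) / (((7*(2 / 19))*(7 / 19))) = 4693 / 1764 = 2.66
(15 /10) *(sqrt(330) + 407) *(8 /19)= 12 *sqrt(330) /19 + 4884 /19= 268.53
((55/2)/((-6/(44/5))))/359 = -121/1077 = -0.11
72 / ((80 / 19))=171 / 10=17.10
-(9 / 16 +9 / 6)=-33 / 16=-2.06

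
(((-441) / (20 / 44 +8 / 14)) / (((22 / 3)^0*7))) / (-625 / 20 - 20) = 19404 / 16195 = 1.20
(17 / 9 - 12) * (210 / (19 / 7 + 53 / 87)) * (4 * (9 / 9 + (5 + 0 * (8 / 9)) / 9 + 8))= -55603730 / 2277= -24419.73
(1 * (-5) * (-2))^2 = 100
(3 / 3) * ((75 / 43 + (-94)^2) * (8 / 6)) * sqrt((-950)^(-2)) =760046 / 61275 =12.40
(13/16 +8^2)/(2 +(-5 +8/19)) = -19703/784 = -25.13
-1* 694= -694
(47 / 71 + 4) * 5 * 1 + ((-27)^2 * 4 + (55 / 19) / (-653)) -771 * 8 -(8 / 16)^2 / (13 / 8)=-36975677526 / 11451661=-3228.85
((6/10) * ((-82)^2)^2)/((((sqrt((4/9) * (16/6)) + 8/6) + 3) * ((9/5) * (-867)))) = -587758288/137275 + 180848704 * sqrt(6)/411825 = -3205.94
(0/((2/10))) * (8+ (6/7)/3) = 0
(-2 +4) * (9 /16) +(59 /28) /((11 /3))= 1047 /616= 1.70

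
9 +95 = 104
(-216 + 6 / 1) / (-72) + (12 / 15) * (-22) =-881 / 60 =-14.68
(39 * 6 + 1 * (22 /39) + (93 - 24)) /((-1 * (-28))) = 11839 /1092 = 10.84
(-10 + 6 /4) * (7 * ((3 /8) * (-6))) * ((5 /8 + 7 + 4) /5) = 99603 /320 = 311.26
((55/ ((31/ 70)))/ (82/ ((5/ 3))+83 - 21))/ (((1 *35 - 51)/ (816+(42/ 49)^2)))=-57.01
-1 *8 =-8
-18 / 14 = -9 / 7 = -1.29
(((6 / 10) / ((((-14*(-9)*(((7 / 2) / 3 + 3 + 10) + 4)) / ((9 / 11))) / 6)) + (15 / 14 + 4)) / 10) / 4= 0.13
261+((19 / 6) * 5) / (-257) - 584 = -498161 / 1542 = -323.06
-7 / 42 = -1 / 6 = -0.17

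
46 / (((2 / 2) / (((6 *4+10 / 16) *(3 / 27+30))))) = 1227901 / 36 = 34108.36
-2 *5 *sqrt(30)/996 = -5 *sqrt(30)/498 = -0.05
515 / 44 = 11.70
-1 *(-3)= 3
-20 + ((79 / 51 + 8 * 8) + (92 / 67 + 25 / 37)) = 6017746 / 126429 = 47.60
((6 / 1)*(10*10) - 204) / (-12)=-33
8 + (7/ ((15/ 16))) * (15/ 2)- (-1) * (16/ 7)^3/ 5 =113856/ 1715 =66.39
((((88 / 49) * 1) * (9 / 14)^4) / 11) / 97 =6561 / 22823906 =0.00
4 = 4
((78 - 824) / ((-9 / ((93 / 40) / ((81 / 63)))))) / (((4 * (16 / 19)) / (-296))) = -56901523 / 4320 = -13171.65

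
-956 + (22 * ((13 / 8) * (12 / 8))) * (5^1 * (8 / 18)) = -5021 / 6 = -836.83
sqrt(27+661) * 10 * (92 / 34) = 1840 * sqrt(43) / 17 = 709.75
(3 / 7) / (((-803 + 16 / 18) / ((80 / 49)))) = -2160 / 2476117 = -0.00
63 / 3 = 21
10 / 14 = 5 / 7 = 0.71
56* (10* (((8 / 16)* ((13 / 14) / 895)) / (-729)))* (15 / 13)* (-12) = 80 / 14499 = 0.01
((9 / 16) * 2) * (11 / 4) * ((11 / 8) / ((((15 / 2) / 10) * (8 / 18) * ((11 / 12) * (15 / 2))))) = 297 / 160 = 1.86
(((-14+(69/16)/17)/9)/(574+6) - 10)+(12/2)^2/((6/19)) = 147659621/1419840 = 104.00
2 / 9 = 0.22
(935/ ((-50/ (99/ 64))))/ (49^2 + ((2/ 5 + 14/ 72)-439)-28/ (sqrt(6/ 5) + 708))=-1446268534219773/ 98123701813408736 + 1029105 * sqrt(30)/ 12265462726676092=-0.01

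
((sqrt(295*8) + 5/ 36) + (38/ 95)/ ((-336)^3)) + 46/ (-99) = -339816971/ 1043159040 + 2*sqrt(590) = 48.25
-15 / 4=-3.75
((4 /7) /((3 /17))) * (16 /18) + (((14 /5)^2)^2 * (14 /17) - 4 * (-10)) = 187753736 /2008125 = 93.50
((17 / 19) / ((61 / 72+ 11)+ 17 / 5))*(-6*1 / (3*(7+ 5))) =-1020 / 104291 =-0.01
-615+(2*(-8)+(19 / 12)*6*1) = -1243 / 2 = -621.50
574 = 574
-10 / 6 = -5 / 3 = -1.67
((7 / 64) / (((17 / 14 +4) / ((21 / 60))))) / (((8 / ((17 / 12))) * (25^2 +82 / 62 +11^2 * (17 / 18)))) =542283 / 308916377600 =0.00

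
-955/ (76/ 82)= -39155/ 38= -1030.39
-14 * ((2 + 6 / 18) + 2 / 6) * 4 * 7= -3136 / 3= -1045.33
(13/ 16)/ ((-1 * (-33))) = 13/ 528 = 0.02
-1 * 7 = -7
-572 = -572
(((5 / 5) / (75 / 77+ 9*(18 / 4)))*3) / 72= 77 / 76644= 0.00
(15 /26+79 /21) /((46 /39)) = 103 /28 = 3.68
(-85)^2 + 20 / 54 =195085 / 27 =7225.37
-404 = -404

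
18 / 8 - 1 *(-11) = 53 / 4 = 13.25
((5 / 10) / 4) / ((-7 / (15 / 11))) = -0.02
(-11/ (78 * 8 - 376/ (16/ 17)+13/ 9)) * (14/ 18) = -22/ 581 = -0.04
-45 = -45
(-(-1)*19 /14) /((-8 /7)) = -19 /16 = -1.19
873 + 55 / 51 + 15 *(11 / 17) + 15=45838 / 51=898.78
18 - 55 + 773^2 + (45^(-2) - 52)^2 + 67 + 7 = 2461481958151 / 4100625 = 600269.95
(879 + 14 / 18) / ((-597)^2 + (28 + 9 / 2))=15836 / 6415947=0.00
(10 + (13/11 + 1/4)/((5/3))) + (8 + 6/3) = 4589/220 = 20.86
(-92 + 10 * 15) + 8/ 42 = 1222/ 21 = 58.19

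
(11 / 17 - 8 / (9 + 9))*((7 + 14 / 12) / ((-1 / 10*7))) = -2.36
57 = 57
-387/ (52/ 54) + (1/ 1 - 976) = -35799/ 26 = -1376.88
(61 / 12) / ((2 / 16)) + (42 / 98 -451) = -8608 / 21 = -409.90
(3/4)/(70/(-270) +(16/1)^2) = 81/27620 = 0.00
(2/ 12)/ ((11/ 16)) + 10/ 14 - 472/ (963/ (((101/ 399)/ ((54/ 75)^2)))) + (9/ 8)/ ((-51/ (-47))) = 81673453739/ 46560302712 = 1.75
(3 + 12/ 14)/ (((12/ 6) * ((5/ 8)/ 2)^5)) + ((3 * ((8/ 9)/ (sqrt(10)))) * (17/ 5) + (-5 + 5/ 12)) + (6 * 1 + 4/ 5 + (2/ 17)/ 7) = 68 * sqrt(10)/ 75 + 413963597/ 637500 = 652.22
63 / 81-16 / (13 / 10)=-1349 / 117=-11.53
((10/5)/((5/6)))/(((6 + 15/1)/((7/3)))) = 4/15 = 0.27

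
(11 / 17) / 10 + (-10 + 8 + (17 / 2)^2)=23907 / 340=70.31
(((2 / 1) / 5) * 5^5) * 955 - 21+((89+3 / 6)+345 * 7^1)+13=2392493 / 2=1196246.50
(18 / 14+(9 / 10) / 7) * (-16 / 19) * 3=-2376 / 665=-3.57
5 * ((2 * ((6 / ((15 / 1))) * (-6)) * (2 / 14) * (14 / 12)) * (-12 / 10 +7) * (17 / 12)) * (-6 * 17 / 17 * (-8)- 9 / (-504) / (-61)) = -80835731 / 51240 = -1577.59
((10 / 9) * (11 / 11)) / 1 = 10 / 9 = 1.11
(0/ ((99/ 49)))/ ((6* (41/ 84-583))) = 0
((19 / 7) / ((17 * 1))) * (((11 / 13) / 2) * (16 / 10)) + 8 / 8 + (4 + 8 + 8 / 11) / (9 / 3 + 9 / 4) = 901643 / 255255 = 3.53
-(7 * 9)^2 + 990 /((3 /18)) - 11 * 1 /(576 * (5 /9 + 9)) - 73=10446581 /5504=1898.00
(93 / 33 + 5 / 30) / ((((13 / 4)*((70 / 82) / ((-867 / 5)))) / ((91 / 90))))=-2334253 / 12375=-188.63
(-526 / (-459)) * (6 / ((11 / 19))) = 19988 / 1683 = 11.88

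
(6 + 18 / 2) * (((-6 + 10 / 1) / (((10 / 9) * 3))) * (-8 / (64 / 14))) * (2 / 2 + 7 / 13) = -630 / 13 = -48.46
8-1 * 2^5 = -24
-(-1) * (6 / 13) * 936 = 432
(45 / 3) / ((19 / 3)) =45 / 19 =2.37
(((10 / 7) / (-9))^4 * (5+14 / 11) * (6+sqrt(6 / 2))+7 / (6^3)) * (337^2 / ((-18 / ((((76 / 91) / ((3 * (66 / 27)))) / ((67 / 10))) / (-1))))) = 4962965300000 * sqrt(3) / 11621542189257+93559221673345 / 15495389585676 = 6.78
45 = 45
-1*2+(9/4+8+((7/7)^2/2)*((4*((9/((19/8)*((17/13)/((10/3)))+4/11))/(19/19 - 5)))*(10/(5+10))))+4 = 588851/59276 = 9.93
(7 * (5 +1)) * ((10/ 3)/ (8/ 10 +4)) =175/ 6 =29.17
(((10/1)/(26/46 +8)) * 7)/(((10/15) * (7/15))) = 26.27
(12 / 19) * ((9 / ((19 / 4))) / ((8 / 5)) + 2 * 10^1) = 4830 / 361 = 13.38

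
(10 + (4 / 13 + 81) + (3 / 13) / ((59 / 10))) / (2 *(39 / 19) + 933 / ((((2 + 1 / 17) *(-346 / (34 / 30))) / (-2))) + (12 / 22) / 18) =1329965642775 / 103435478536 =12.86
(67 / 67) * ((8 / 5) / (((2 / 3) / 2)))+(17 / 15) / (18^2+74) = 4.80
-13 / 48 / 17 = -13 / 816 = -0.02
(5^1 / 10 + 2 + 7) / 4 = 19 / 8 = 2.38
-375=-375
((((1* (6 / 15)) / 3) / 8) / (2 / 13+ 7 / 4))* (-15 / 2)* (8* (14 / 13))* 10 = -560 / 99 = -5.66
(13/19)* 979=669.84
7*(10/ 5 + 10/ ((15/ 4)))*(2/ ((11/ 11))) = 196/ 3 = 65.33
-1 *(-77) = 77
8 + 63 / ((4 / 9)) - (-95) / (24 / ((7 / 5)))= 155.29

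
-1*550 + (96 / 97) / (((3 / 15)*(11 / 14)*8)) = -586010 / 1067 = -549.21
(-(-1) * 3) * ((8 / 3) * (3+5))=64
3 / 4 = 0.75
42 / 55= 0.76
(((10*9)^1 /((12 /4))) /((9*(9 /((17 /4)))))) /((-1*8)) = -85 /432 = -0.20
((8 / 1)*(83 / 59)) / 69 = 664 / 4071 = 0.16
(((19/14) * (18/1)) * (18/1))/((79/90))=277020/553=500.94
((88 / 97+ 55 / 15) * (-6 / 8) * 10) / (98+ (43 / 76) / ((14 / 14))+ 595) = -252890 / 5112967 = -0.05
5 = 5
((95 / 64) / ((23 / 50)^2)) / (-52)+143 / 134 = 27491027 / 29488576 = 0.93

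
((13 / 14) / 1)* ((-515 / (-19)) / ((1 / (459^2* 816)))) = 575487792360 / 133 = 4326975882.41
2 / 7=0.29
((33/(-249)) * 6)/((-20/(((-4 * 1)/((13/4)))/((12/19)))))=-418/5395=-0.08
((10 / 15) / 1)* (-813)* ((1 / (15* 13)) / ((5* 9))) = -0.06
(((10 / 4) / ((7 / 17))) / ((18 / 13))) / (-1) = -1105 / 252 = -4.38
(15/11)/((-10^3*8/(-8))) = 3/2200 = 0.00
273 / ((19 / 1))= 273 / 19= 14.37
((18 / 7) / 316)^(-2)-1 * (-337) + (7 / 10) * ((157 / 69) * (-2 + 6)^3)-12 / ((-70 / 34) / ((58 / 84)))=7095117637 / 456435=15544.64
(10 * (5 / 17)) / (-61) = -50 / 1037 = -0.05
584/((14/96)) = 28032/7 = 4004.57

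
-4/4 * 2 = -2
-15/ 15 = -1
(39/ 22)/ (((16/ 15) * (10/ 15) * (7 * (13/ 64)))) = 135/ 77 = 1.75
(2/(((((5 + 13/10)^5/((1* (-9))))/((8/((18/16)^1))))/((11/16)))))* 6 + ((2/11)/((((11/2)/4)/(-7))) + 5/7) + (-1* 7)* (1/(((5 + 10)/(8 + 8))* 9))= -218987910541/200141369505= -1.09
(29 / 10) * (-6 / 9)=-1.93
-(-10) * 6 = 60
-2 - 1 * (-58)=56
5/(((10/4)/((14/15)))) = 1.87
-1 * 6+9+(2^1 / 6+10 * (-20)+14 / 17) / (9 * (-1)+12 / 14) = 79708 / 2907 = 27.42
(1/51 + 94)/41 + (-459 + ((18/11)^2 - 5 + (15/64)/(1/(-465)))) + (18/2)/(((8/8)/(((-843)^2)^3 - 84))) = 52303088448258186101661715/16192704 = 3230040421183403716.99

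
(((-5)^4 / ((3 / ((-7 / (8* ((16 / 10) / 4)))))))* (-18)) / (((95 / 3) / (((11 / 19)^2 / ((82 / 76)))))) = 4764375 / 59204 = 80.47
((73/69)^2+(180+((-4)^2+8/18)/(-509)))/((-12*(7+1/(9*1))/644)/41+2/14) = 17992316549/13872795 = 1296.95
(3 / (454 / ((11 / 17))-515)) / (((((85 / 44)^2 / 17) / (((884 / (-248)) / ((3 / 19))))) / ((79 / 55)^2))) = -3.41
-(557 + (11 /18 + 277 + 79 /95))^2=-2040917960449 /2924100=-697964.49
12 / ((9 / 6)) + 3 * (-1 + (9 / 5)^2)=368 / 25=14.72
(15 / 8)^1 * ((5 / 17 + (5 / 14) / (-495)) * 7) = 34565 / 8976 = 3.85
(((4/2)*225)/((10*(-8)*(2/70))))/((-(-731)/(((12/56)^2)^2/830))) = -3645/5327574784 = -0.00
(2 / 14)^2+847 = 41504 / 49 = 847.02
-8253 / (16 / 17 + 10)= -46767 / 62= -754.31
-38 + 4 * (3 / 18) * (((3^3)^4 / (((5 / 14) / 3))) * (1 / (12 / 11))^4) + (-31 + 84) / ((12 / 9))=672417767 / 320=2101305.52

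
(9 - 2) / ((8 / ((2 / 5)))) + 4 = 87 / 20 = 4.35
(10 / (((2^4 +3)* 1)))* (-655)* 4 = -26200 / 19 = -1378.95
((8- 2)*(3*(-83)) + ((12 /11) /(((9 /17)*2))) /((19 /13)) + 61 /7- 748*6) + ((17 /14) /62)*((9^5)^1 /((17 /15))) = -2695137623 /544236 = -4952.15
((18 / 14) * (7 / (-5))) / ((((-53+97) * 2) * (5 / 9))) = -81 / 2200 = -0.04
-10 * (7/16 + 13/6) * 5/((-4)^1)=32.55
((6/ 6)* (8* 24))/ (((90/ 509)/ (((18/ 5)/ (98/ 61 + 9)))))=5961408/ 16175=368.56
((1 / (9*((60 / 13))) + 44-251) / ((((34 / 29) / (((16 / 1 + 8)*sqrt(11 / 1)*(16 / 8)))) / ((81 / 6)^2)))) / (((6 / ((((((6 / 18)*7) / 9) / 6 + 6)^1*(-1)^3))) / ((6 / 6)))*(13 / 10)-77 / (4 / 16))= 257027328657*sqrt(11) / 51475252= 16560.64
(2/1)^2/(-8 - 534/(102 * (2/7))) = -136/895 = -0.15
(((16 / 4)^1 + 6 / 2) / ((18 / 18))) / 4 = 7 / 4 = 1.75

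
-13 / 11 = -1.18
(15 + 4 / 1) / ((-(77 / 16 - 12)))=304 / 115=2.64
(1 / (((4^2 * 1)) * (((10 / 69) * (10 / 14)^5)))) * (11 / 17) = 12756513 / 8500000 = 1.50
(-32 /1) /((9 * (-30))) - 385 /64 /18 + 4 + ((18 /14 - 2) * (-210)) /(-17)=-1480319 /293760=-5.04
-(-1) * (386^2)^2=22199808016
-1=-1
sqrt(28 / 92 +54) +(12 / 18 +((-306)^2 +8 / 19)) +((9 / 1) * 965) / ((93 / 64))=sqrt(28727) / 23 +176017694 / 1767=99621.23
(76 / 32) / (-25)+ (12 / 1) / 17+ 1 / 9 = 22093 / 30600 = 0.72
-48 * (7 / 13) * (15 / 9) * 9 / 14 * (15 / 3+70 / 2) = -14400 / 13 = -1107.69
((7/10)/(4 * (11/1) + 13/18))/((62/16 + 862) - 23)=0.00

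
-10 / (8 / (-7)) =35 / 4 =8.75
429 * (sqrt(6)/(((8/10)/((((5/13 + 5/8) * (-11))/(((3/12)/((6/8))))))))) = -571725 * sqrt(6)/32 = -43763.58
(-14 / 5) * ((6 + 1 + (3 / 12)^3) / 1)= -3143 / 160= -19.64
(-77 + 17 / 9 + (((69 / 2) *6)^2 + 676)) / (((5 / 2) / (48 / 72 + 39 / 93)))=78991898 / 4185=18875.01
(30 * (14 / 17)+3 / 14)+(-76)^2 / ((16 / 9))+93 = 801327 / 238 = 3366.92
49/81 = 0.60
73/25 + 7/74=5577/1850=3.01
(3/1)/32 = 0.09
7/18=0.39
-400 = -400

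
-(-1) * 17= 17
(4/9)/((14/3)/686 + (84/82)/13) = 104468/20121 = 5.19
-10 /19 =-0.53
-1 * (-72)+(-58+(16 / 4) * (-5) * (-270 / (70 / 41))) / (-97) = 27154 / 679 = 39.99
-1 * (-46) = 46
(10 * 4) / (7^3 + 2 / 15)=0.12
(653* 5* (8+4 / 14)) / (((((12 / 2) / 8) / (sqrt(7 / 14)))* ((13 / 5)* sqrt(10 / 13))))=378740* sqrt(65) / 273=11184.98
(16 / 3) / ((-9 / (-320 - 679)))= 592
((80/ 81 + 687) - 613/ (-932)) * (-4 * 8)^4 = 13628137013248/ 18873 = 722097017.60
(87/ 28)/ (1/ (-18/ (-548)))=783/ 7672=0.10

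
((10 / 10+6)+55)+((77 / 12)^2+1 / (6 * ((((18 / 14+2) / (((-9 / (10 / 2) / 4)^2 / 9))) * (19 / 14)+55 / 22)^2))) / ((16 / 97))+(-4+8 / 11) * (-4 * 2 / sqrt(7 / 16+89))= 128 * sqrt(159) / 583+22494272788926097 / 72186094137600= 314.38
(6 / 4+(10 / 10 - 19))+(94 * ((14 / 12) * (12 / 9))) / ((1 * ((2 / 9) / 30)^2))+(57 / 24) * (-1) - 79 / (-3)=63957779 / 24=2664907.46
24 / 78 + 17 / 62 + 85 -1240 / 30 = 106993 / 2418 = 44.25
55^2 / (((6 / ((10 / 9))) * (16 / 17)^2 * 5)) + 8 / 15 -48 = 2730677 / 34560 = 79.01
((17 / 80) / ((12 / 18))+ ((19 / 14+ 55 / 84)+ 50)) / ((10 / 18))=527493 / 5600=94.20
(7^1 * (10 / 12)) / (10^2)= 7 / 120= 0.06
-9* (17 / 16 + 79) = -11529 / 16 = -720.56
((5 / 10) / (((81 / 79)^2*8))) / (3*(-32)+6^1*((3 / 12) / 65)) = -405665 / 654892776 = -0.00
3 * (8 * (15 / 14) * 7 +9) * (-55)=-11385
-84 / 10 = -42 / 5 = -8.40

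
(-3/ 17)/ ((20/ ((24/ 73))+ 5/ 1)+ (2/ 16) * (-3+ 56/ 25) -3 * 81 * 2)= 1800/ 4286669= 0.00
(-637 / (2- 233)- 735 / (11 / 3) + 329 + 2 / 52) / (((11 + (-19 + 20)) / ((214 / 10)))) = 12057937 / 51480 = 234.23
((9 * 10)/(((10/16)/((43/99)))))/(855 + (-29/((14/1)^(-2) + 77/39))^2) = 157515646768/2693790787941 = 0.06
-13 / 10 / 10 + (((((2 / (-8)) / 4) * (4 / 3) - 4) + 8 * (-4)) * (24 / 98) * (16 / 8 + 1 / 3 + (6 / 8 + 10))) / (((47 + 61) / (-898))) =762983531 / 793800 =961.18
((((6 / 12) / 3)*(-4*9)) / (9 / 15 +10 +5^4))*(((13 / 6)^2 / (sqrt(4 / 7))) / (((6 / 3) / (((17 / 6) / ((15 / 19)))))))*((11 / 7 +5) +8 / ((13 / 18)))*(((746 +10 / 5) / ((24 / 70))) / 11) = -286602745*sqrt(7) / 2059344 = -368.21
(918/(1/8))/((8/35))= 32130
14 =14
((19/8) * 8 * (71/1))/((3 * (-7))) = -1349/21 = -64.24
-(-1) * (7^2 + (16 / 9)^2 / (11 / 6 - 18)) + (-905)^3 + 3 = -1941248824199 / 2619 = -741217573.20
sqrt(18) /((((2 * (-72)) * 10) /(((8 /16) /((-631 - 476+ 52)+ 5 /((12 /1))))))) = sqrt(2) /1012400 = 0.00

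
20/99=0.20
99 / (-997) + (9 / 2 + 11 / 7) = 83359 / 13958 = 5.97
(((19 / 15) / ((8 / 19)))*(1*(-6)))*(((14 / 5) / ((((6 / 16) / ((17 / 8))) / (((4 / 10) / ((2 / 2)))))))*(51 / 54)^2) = -12415151 / 121500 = -102.18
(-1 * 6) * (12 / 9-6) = 28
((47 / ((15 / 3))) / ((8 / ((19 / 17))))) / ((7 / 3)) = 2679 / 4760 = 0.56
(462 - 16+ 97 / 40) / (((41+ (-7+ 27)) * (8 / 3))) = 53811 / 19520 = 2.76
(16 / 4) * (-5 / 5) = -4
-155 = -155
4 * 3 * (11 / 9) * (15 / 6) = 110 / 3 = 36.67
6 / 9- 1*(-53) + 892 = 945.67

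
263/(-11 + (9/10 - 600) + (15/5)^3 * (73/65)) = -34190/75371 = -0.45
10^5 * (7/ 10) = 70000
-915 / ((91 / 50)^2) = -2287500 / 8281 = -276.23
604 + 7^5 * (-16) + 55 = -268253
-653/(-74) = 653/74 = 8.82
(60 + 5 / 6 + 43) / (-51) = -2.04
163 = 163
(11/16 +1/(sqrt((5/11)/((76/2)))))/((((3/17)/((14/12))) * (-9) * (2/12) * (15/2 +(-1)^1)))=-238 * sqrt(2090)/1755 - 1309/2808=-6.67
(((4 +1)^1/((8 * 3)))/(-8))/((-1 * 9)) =5/1728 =0.00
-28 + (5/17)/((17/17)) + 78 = 50.29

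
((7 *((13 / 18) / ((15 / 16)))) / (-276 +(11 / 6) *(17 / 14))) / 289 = -1568 / 23005845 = -0.00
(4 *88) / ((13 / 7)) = 2464 / 13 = 189.54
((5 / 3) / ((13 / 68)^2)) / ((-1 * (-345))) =4624 / 34983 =0.13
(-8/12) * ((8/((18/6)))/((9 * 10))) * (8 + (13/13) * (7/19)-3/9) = -0.16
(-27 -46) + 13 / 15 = -1082 / 15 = -72.13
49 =49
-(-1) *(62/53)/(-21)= -62/1113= -0.06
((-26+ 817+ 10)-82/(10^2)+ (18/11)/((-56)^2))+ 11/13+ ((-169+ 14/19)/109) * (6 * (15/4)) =8896052138443/11609197600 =766.29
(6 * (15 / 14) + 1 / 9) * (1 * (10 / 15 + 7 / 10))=8.94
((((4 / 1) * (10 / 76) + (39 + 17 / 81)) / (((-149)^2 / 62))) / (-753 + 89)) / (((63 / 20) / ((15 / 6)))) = -23697175 / 178661015631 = -0.00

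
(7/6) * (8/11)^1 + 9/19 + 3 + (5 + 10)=12115/627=19.32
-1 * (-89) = 89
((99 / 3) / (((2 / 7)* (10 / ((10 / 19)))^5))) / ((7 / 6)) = 99 / 2476099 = 0.00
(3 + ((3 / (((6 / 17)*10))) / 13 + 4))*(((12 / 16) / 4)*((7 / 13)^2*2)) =270039 / 351520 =0.77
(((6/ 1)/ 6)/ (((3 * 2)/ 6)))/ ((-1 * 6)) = -1/ 6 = -0.17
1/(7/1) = 1/7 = 0.14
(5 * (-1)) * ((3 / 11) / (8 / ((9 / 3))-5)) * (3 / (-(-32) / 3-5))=405 / 1309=0.31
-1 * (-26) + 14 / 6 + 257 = 856 / 3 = 285.33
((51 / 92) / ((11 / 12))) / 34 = 9 / 506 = 0.02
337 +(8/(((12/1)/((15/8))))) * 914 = 2959/2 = 1479.50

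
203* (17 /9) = 383.44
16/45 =0.36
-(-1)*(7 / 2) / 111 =0.03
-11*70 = -770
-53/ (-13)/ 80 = 53/ 1040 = 0.05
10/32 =5/16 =0.31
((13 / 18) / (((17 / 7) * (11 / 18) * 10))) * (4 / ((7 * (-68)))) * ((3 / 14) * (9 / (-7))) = 351 / 3115420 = 0.00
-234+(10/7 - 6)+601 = 2537/7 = 362.43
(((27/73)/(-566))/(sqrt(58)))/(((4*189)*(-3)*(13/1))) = sqrt(58)/2616916848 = 0.00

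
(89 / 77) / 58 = 89 / 4466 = 0.02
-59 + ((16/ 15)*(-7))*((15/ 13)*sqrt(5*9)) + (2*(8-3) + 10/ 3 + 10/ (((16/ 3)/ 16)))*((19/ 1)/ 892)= -77707/ 1338-336*sqrt(5)/ 13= -115.87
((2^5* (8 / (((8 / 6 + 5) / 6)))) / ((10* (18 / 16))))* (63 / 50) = 64512 / 2375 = 27.16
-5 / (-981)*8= 40 / 981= 0.04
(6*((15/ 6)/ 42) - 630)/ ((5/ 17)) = -29971/ 14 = -2140.79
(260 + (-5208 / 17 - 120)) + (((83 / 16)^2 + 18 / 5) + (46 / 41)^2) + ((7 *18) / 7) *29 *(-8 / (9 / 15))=-7094.58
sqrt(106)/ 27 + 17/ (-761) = -17/ 761 + sqrt(106)/ 27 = 0.36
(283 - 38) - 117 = 128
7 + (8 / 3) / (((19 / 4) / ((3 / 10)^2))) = 3349 / 475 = 7.05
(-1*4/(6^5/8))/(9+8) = -1/4131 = -0.00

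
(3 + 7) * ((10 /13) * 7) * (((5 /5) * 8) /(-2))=-2800 /13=-215.38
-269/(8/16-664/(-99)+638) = -53262/127751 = -0.42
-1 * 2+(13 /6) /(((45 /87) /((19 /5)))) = 6263 /450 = 13.92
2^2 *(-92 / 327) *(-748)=275264 / 327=841.79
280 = 280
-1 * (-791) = 791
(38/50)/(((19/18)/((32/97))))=576/2425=0.24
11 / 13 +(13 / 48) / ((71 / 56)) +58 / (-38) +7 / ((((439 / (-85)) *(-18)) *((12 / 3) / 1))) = -248176873 / 554309496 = -0.45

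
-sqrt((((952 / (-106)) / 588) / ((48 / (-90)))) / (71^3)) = -sqrt(4477970) / 7480844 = -0.00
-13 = -13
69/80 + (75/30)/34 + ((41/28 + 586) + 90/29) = 163302359/276080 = 591.50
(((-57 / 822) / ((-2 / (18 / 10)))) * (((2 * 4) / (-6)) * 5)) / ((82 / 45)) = -2565 / 11234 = -0.23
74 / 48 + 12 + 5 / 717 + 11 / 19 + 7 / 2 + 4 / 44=7080453 / 399608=17.72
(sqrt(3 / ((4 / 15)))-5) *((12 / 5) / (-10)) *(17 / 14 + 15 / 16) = 723 / 280-2169 *sqrt(5) / 2800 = 0.85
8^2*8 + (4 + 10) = 526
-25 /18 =-1.39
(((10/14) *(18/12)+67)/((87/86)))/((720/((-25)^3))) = -128059375/87696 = -1460.26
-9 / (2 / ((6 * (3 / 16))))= -81 / 16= -5.06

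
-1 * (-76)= 76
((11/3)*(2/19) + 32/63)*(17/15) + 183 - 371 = -671470/3591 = -186.99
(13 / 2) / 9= 13 / 18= 0.72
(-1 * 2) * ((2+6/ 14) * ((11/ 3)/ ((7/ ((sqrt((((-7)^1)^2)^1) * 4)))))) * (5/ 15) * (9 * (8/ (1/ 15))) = -25645.71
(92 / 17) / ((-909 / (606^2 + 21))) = -11262548 / 5151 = -2186.48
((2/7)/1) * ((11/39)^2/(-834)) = -121/4439799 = -0.00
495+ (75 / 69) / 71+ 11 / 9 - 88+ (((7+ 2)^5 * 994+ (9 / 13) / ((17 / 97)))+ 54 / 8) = 762575750069839 / 12992148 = 58695124.94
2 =2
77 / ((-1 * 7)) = -11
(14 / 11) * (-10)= -140 / 11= -12.73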